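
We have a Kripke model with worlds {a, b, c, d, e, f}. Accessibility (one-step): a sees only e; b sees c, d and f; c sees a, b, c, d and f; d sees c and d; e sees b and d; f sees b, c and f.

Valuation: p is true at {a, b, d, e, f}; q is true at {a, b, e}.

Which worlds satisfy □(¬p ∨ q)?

{a}

a: successors {e}; ¬p ∨ q there: e:T. ✓
b: successors {c, d, f}; ¬p ∨ q there: c:T, d:F, f:F. ✗
c: successors {a, b, c, d, f}; ¬p ∨ q there: a:T, b:T, c:T, d:F, f:F. ✗
d: successors {c, d}; ¬p ∨ q there: c:T, d:F. ✗
e: successors {b, d}; ¬p ∨ q there: b:T, d:F. ✗
f: successors {b, c, f}; ¬p ∨ q there: b:T, c:T, f:F. ✗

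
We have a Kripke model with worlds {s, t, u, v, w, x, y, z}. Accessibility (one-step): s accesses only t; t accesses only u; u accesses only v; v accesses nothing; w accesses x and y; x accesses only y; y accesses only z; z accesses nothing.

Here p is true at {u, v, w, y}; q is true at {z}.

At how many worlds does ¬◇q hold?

7

s: ◇q is F. ✓
t: ◇q is F. ✓
u: ◇q is F. ✓
v: ◇q is F. ✓
w: ◇q is F. ✓
x: ◇q is F. ✓
y: ◇q is T. ✗
z: ◇q is F. ✓
Satisfying worlds: {s, t, u, v, w, x, z}.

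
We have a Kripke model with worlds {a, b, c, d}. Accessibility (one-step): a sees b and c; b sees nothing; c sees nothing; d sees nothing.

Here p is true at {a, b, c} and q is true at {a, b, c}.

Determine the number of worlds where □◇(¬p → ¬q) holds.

3

a: successors {b, c}; ◇(¬p → ¬q) there: b:F, c:F. ✗
b: no successors, so □◇(¬p → ¬q) holds vacuously. ✓
c: no successors, so □◇(¬p → ¬q) holds vacuously. ✓
d: no successors, so □◇(¬p → ¬q) holds vacuously. ✓
Satisfying worlds: {b, c, d}.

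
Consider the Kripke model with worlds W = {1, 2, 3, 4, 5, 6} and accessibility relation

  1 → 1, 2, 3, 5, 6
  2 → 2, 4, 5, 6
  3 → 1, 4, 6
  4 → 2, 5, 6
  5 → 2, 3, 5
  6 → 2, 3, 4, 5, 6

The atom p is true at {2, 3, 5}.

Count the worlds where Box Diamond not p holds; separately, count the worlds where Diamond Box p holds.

For Box Diamond not p:
1: successors {1, 2, 3, 5, 6}; Diamond not p there: 1:T, 2:T, 3:T, 5:F, 6:T. ✗
2: successors {2, 4, 5, 6}; Diamond not p there: 2:T, 4:T, 5:F, 6:T. ✗
3: successors {1, 4, 6}; Diamond not p there: 1:T, 4:T, 6:T. ✓
4: successors {2, 5, 6}; Diamond not p there: 2:T, 5:F, 6:T. ✗
5: successors {2, 3, 5}; Diamond not p there: 2:T, 3:T, 5:F. ✗
6: successors {2, 3, 4, 5, 6}; Diamond not p there: 2:T, 3:T, 4:T, 5:F, 6:T. ✗
— 1 world.
For Diamond Box p:
1: successors {1, 2, 3, 5, 6}; Box p there: 1:F, 2:F, 3:F, 5:T, 6:F. ✓
2: successors {2, 4, 5, 6}; Box p there: 2:F, 4:F, 5:T, 6:F. ✓
3: successors {1, 4, 6}; Box p there: 1:F, 4:F, 6:F. ✗
4: successors {2, 5, 6}; Box p there: 2:F, 5:T, 6:F. ✓
5: successors {2, 3, 5}; Box p there: 2:F, 3:F, 5:T. ✓
6: successors {2, 3, 4, 5, 6}; Box p there: 2:F, 3:F, 4:F, 5:T, 6:F. ✓
— 5 worlds.

1 and 5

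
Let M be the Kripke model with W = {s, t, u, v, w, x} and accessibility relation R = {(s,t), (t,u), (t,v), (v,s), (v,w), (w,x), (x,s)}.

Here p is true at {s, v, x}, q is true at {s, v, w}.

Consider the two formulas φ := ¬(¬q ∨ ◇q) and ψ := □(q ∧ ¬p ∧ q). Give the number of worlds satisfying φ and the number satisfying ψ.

For ¬(¬q ∨ ◇q):
s: ¬q ∨ ◇q is F. ✓
t: ¬q ∨ ◇q is T. ✗
u: ¬q ∨ ◇q is T. ✗
v: ¬q ∨ ◇q is T. ✗
w: ¬q ∨ ◇q is F. ✓
x: ¬q ∨ ◇q is T. ✗
— 2 worlds.
For □(q ∧ ¬p ∧ q):
s: successors {t}; q ∧ ¬p ∧ q there: t:F. ✗
t: successors {u, v}; q ∧ ¬p ∧ q there: u:F, v:F. ✗
u: no successors, so □(q ∧ ¬p ∧ q) holds vacuously. ✓
v: successors {s, w}; q ∧ ¬p ∧ q there: s:F, w:T. ✗
w: successors {x}; q ∧ ¬p ∧ q there: x:F. ✗
x: successors {s}; q ∧ ¬p ∧ q there: s:F. ✗
— 1 world.

2 and 1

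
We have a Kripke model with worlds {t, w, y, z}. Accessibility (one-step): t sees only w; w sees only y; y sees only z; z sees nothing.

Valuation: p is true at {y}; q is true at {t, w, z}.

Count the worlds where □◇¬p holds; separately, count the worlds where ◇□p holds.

2 and 2

For □◇¬p:
t: successors {w}; ◇¬p there: w:F. ✗
w: successors {y}; ◇¬p there: y:T. ✓
y: successors {z}; ◇¬p there: z:F. ✗
z: no successors, so □◇¬p holds vacuously. ✓
— 2 worlds.
For ◇□p:
t: successors {w}; □p there: w:T. ✓
w: successors {y}; □p there: y:F. ✗
y: successors {z}; □p there: z:T. ✓
z: no successors, so ◇□p fails. ✗
— 2 worlds.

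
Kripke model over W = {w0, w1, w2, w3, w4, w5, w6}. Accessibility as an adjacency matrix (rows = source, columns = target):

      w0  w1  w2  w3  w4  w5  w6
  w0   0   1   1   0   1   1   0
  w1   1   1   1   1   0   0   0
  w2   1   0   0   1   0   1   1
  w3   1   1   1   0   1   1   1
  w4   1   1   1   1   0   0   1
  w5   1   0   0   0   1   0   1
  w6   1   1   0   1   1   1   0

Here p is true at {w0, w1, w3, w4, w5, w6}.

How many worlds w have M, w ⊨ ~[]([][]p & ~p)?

7

w0: []([][]p & ~p) is F. ✓
w1: []([][]p & ~p) is F. ✓
w2: []([][]p & ~p) is F. ✓
w3: []([][]p & ~p) is F. ✓
w4: []([][]p & ~p) is F. ✓
w5: []([][]p & ~p) is F. ✓
w6: []([][]p & ~p) is F. ✓
Satisfying worlds: {w0, w1, w2, w3, w4, w5, w6}.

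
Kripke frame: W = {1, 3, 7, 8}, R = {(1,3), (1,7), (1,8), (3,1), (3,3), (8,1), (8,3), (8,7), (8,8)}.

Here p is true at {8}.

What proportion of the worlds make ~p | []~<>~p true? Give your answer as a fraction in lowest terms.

1: ~p is T, []~<>~p is F. ✓
3: ~p is T, []~<>~p is F. ✓
7: ~p is T, []~<>~p is T. ✓
8: ~p is F, []~<>~p is F. ✗
That's 3 of 4 worlds, so 3/4.

3/4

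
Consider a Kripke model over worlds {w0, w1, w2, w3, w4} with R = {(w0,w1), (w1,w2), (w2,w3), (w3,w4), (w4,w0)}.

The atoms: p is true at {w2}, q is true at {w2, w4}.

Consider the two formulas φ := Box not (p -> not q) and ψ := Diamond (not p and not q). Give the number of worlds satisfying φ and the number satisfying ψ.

1 and 3

For Box not (p -> not q):
w0: successors {w1}; not (p -> not q) there: w1:F. ✗
w1: successors {w2}; not (p -> not q) there: w2:T. ✓
w2: successors {w3}; not (p -> not q) there: w3:F. ✗
w3: successors {w4}; not (p -> not q) there: w4:F. ✗
w4: successors {w0}; not (p -> not q) there: w0:F. ✗
— 1 world.
For Diamond (not p and not q):
w0: successors {w1}; not p and not q there: w1:T. ✓
w1: successors {w2}; not p and not q there: w2:F. ✗
w2: successors {w3}; not p and not q there: w3:T. ✓
w3: successors {w4}; not p and not q there: w4:F. ✗
w4: successors {w0}; not p and not q there: w0:T. ✓
— 3 worlds.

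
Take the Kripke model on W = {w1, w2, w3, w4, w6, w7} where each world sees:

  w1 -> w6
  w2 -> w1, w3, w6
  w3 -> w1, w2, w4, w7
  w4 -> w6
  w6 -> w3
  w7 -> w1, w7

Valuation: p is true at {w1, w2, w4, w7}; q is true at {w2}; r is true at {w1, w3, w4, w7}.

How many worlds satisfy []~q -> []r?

3

w1: []~q is T, []r is F. ✗
w2: []~q is T, []r is F. ✗
w3: []~q is F, []r is F. ✓
w4: []~q is T, []r is F. ✗
w6: []~q is T, []r is T. ✓
w7: []~q is T, []r is T. ✓
Satisfying worlds: {w3, w6, w7}.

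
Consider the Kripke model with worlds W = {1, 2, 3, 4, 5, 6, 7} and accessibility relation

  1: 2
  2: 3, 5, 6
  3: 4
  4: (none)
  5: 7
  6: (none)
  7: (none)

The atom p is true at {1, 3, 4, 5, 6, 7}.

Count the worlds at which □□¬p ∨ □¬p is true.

1: □□¬p is F, □¬p is T. ✓
2: □□¬p is F, □¬p is F. ✗
3: □□¬p is T, □¬p is F. ✓
4: □□¬p is T, □¬p is T. ✓
5: □□¬p is T, □¬p is F. ✓
6: □□¬p is T, □¬p is T. ✓
7: □□¬p is T, □¬p is T. ✓
Satisfying worlds: {1, 3, 4, 5, 6, 7}.

6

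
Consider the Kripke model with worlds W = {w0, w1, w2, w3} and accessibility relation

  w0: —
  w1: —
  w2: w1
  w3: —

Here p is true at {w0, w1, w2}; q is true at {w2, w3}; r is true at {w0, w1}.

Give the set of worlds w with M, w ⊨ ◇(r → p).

{w2}

w0: no successors, so ◇(r → p) fails. ✗
w1: no successors, so ◇(r → p) fails. ✗
w2: successors {w1}; r → p there: w1:T. ✓
w3: no successors, so ◇(r → p) fails. ✗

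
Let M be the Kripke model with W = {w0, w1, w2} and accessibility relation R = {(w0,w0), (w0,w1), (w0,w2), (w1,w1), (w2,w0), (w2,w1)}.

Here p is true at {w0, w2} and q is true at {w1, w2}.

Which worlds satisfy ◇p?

{w0, w2}

w0: successors {w0, w1, w2}; p there: w0:T, w1:F, w2:T. ✓
w1: successors {w1}; p there: w1:F. ✗
w2: successors {w0, w1}; p there: w0:T, w1:F. ✓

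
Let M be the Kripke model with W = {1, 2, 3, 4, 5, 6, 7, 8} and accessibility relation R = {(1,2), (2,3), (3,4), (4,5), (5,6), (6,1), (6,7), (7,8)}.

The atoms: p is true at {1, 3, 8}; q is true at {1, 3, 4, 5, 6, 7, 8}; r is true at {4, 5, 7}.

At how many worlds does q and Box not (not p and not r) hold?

1: q is T, Box not (not p and not r) is F. ✗
2: q is F, Box not (not p and not r) is T. ✗
3: q is T, Box not (not p and not r) is T. ✓
4: q is T, Box not (not p and not r) is T. ✓
5: q is T, Box not (not p and not r) is F. ✗
6: q is T, Box not (not p and not r) is T. ✓
7: q is T, Box not (not p and not r) is T. ✓
8: q is T, Box not (not p and not r) is T. ✓
Satisfying worlds: {3, 4, 6, 7, 8}.

5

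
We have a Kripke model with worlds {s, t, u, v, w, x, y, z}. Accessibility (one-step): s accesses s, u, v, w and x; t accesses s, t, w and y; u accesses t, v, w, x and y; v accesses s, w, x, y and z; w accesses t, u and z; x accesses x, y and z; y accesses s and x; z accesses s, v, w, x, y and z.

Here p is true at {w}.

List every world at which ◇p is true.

s: successors {s, u, v, w, x}; p there: s:F, u:F, v:F, w:T, x:F. ✓
t: successors {s, t, w, y}; p there: s:F, t:F, w:T, y:F. ✓
u: successors {t, v, w, x, y}; p there: t:F, v:F, w:T, x:F, y:F. ✓
v: successors {s, w, x, y, z}; p there: s:F, w:T, x:F, y:F, z:F. ✓
w: successors {t, u, z}; p there: t:F, u:F, z:F. ✗
x: successors {x, y, z}; p there: x:F, y:F, z:F. ✗
y: successors {s, x}; p there: s:F, x:F. ✗
z: successors {s, v, w, x, y, z}; p there: s:F, v:F, w:T, x:F, y:F, z:F. ✓

{s, t, u, v, z}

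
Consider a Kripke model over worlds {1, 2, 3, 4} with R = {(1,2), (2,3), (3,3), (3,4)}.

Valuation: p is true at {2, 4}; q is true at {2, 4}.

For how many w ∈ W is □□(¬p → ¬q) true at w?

1: successors {2}; □(¬p → ¬q) there: 2:T. ✓
2: successors {3}; □(¬p → ¬q) there: 3:T. ✓
3: successors {3, 4}; □(¬p → ¬q) there: 3:T, 4:T. ✓
4: no successors, so □□(¬p → ¬q) holds vacuously. ✓
Satisfying worlds: {1, 2, 3, 4}.

4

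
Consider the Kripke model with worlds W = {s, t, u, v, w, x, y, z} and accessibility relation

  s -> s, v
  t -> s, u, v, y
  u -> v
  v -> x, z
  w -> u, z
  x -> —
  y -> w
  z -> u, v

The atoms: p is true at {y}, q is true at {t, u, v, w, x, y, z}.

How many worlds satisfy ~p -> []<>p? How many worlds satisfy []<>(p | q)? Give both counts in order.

For ~p -> []<>p:
s: ~p is T, []<>p is F. ✗
t: ~p is T, []<>p is F. ✗
u: ~p is T, []<>p is F. ✗
v: ~p is T, []<>p is F. ✗
w: ~p is T, []<>p is F. ✗
x: ~p is T, []<>p is T. ✓
y: ~p is F, []<>p is F. ✓
z: ~p is T, []<>p is F. ✗
— 2 worlds.
For []<>(p | q):
s: successors {s, v}; <>(p | q) there: s:T, v:T. ✓
t: successors {s, u, v, y}; <>(p | q) there: s:T, u:T, v:T, y:T. ✓
u: successors {v}; <>(p | q) there: v:T. ✓
v: successors {x, z}; <>(p | q) there: x:F, z:T. ✗
w: successors {u, z}; <>(p | q) there: u:T, z:T. ✓
x: no successors, so []<>(p | q) holds vacuously. ✓
y: successors {w}; <>(p | q) there: w:T. ✓
z: successors {u, v}; <>(p | q) there: u:T, v:T. ✓
— 7 worlds.

2 and 7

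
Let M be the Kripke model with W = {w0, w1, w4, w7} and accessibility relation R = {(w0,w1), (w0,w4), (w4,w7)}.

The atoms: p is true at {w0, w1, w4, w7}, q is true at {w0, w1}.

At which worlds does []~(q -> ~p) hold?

w0: successors {w1, w4}; ~(q -> ~p) there: w1:T, w4:F. ✗
w1: no successors, so []~(q -> ~p) holds vacuously. ✓
w4: successors {w7}; ~(q -> ~p) there: w7:F. ✗
w7: no successors, so []~(q -> ~p) holds vacuously. ✓

{w1, w7}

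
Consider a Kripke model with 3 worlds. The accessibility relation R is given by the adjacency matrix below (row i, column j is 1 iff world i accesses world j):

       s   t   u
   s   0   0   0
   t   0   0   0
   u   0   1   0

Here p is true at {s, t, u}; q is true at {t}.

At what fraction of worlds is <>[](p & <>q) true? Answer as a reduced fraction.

1/3

s: no successors, so <>[](p & <>q) fails. ✗
t: no successors, so <>[](p & <>q) fails. ✗
u: successors {t}; [](p & <>q) there: t:T. ✓
That's 1 of 3 worlds, so 1/3.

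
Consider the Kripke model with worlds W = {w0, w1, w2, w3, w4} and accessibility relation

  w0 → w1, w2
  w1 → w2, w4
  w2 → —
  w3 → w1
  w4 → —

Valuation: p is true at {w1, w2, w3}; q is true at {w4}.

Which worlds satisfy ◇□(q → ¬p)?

w0: successors {w1, w2}; □(q → ¬p) there: w1:T, w2:T. ✓
w1: successors {w2, w4}; □(q → ¬p) there: w2:T, w4:T. ✓
w2: no successors, so ◇□(q → ¬p) fails. ✗
w3: successors {w1}; □(q → ¬p) there: w1:T. ✓
w4: no successors, so ◇□(q → ¬p) fails. ✗

{w0, w1, w3}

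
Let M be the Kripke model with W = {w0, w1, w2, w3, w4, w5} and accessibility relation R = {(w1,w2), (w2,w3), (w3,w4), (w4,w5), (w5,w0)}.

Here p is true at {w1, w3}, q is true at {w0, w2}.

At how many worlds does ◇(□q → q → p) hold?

4

w0: no successors, so ◇(□q → q → p) fails. ✗
w1: successors {w2}; □q → q → p there: w2:T. ✓
w2: successors {w3}; □q → q → p there: w3:T. ✓
w3: successors {w4}; □q → q → p there: w4:T. ✓
w4: successors {w5}; □q → q → p there: w5:T. ✓
w5: successors {w0}; □q → q → p there: w0:F. ✗
Satisfying worlds: {w1, w2, w3, w4}.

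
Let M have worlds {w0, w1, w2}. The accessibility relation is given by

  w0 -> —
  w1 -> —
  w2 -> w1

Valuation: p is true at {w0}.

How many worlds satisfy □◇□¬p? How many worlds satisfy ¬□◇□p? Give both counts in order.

2 and 1

For □◇□¬p:
w0: no successors, so □◇□¬p holds vacuously. ✓
w1: no successors, so □◇□¬p holds vacuously. ✓
w2: successors {w1}; ◇□¬p there: w1:F. ✗
— 2 worlds.
For ¬□◇□p:
w0: □◇□p is T. ✗
w1: □◇□p is T. ✗
w2: □◇□p is F. ✓
— 1 world.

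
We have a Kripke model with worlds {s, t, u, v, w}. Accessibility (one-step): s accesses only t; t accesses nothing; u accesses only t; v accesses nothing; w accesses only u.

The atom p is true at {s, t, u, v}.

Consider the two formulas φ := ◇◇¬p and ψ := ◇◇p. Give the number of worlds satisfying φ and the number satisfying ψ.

0 and 1

For ◇◇¬p:
s: successors {t}; ◇¬p there: t:F. ✗
t: no successors, so ◇◇¬p fails. ✗
u: successors {t}; ◇¬p there: t:F. ✗
v: no successors, so ◇◇¬p fails. ✗
w: successors {u}; ◇¬p there: u:F. ✗
— 0 worlds.
For ◇◇p:
s: successors {t}; ◇p there: t:F. ✗
t: no successors, so ◇◇p fails. ✗
u: successors {t}; ◇p there: t:F. ✗
v: no successors, so ◇◇p fails. ✗
w: successors {u}; ◇p there: u:T. ✓
— 1 world.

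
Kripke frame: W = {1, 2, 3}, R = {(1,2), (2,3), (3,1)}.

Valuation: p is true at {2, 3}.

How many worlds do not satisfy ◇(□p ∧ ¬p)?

1: successors {2}; □p ∧ ¬p there: 2:F. ✗
2: successors {3}; □p ∧ ¬p there: 3:F. ✗
3: successors {1}; □p ∧ ¬p there: 1:T. ✓
Satisfying worlds: {3}.
So ◇(□p ∧ ¬p) fails at the other 2 worlds.

2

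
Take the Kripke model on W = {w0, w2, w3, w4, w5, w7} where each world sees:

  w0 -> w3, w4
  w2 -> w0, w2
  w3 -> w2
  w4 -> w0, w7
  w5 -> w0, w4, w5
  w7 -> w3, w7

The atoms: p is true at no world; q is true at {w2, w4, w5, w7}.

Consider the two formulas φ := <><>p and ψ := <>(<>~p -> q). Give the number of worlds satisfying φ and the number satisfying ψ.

0 and 6

For <><>p:
w0: successors {w3, w4}; <>p there: w3:F, w4:F. ✗
w2: successors {w0, w2}; <>p there: w0:F, w2:F. ✗
w3: successors {w2}; <>p there: w2:F. ✗
w4: successors {w0, w7}; <>p there: w0:F, w7:F. ✗
w5: successors {w0, w4, w5}; <>p there: w0:F, w4:F, w5:F. ✗
w7: successors {w3, w7}; <>p there: w3:F, w7:F. ✗
— 0 worlds.
For <>(<>~p -> q):
w0: successors {w3, w4}; <>~p -> q there: w3:F, w4:T. ✓
w2: successors {w0, w2}; <>~p -> q there: w0:F, w2:T. ✓
w3: successors {w2}; <>~p -> q there: w2:T. ✓
w4: successors {w0, w7}; <>~p -> q there: w0:F, w7:T. ✓
w5: successors {w0, w4, w5}; <>~p -> q there: w0:F, w4:T, w5:T. ✓
w7: successors {w3, w7}; <>~p -> q there: w3:F, w7:T. ✓
— 6 worlds.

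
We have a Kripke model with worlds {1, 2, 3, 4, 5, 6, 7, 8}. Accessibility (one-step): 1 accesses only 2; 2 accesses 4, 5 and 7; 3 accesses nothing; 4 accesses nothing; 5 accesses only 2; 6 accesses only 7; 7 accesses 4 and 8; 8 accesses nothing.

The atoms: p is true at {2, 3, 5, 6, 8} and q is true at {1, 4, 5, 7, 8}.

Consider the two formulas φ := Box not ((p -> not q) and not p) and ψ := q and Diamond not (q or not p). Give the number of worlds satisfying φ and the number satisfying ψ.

For Box not ((p -> not q) and not p):
1: successors {2}; not ((p -> not q) and not p) there: 2:T. ✓
2: successors {4, 5, 7}; not ((p -> not q) and not p) there: 4:F, 5:T, 7:F. ✗
3: no successors, so Box not ((p -> not q) and not p) holds vacuously. ✓
4: no successors, so Box not ((p -> not q) and not p) holds vacuously. ✓
5: successors {2}; not ((p -> not q) and not p) there: 2:T. ✓
6: successors {7}; not ((p -> not q) and not p) there: 7:F. ✗
7: successors {4, 8}; not ((p -> not q) and not p) there: 4:F, 8:T. ✗
8: no successors, so Box not ((p -> not q) and not p) holds vacuously. ✓
— 5 worlds.
For q and Diamond not (q or not p):
1: q is T, Diamond not (q or not p) is T. ✓
2: q is F, Diamond not (q or not p) is F. ✗
3: q is F, Diamond not (q or not p) is F. ✗
4: q is T, Diamond not (q or not p) is F. ✗
5: q is T, Diamond not (q or not p) is T. ✓
6: q is F, Diamond not (q or not p) is F. ✗
7: q is T, Diamond not (q or not p) is F. ✗
8: q is T, Diamond not (q or not p) is F. ✗
— 2 worlds.

5 and 2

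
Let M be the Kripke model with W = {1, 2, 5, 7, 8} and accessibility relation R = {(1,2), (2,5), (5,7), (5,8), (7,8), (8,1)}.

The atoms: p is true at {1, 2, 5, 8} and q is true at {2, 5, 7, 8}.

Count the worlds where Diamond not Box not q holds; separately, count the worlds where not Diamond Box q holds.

For Diamond not Box not q:
1: successors {2}; not Box not q there: 2:T. ✓
2: successors {5}; not Box not q there: 5:T. ✓
5: successors {7, 8}; not Box not q there: 7:T, 8:F. ✓
7: successors {8}; not Box not q there: 8:F. ✗
8: successors {1}; not Box not q there: 1:T. ✓
— 4 worlds.
For not Diamond Box q:
1: Diamond Box q is T. ✗
2: Diamond Box q is T. ✗
5: Diamond Box q is T. ✗
7: Diamond Box q is F. ✓
8: Diamond Box q is T. ✗
— 1 world.

4 and 1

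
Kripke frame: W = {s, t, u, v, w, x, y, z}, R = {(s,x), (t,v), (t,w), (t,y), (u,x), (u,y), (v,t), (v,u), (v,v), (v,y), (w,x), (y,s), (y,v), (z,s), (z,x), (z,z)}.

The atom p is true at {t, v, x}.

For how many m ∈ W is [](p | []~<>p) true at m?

4

s: successors {x}; p | []~<>p there: x:T. ✓
t: successors {v, w, y}; p | []~<>p there: v:T, w:T, y:F. ✗
u: successors {x, y}; p | []~<>p there: x:T, y:F. ✗
v: successors {t, u, v, y}; p | []~<>p there: t:T, u:F, v:T, y:F. ✗
w: successors {x}; p | []~<>p there: x:T. ✓
x: no successors, so [](p | []~<>p) holds vacuously. ✓
y: successors {s, v}; p | []~<>p there: s:T, v:T. ✓
z: successors {s, x, z}; p | []~<>p there: s:T, x:T, z:F. ✗
Satisfying worlds: {s, w, x, y}.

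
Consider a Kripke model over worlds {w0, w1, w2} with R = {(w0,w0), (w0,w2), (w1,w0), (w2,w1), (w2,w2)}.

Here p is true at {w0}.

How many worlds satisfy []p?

1

w0: successors {w0, w2}; p there: w0:T, w2:F. ✗
w1: successors {w0}; p there: w0:T. ✓
w2: successors {w1, w2}; p there: w1:F, w2:F. ✗
Satisfying worlds: {w1}.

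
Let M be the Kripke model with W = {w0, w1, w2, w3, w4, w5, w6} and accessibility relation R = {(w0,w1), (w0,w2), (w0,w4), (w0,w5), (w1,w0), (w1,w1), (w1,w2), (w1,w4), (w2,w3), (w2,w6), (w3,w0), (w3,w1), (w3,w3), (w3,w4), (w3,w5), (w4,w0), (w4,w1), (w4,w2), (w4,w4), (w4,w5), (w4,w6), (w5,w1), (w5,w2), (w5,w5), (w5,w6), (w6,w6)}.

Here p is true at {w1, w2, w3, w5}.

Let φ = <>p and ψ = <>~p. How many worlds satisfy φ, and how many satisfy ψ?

6 and 7

For <>p:
w0: successors {w1, w2, w4, w5}; p there: w1:T, w2:T, w4:F, w5:T. ✓
w1: successors {w0, w1, w2, w4}; p there: w0:F, w1:T, w2:T, w4:F. ✓
w2: successors {w3, w6}; p there: w3:T, w6:F. ✓
w3: successors {w0, w1, w3, w4, w5}; p there: w0:F, w1:T, w3:T, w4:F, w5:T. ✓
w4: successors {w0, w1, w2, w4, w5, w6}; p there: w0:F, w1:T, w2:T, w4:F, w5:T, w6:F. ✓
w5: successors {w1, w2, w5, w6}; p there: w1:T, w2:T, w5:T, w6:F. ✓
w6: successors {w6}; p there: w6:F. ✗
— 6 worlds.
For <>~p:
w0: successors {w1, w2, w4, w5}; ~p there: w1:F, w2:F, w4:T, w5:F. ✓
w1: successors {w0, w1, w2, w4}; ~p there: w0:T, w1:F, w2:F, w4:T. ✓
w2: successors {w3, w6}; ~p there: w3:F, w6:T. ✓
w3: successors {w0, w1, w3, w4, w5}; ~p there: w0:T, w1:F, w3:F, w4:T, w5:F. ✓
w4: successors {w0, w1, w2, w4, w5, w6}; ~p there: w0:T, w1:F, w2:F, w4:T, w5:F, w6:T. ✓
w5: successors {w1, w2, w5, w6}; ~p there: w1:F, w2:F, w5:F, w6:T. ✓
w6: successors {w6}; ~p there: w6:T. ✓
— 7 worlds.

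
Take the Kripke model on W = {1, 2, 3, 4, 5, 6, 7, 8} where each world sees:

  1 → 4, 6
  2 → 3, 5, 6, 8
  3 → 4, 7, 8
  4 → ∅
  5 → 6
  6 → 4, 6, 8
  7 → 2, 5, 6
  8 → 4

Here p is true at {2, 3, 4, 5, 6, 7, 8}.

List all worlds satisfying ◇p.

1: successors {4, 6}; p there: 4:T, 6:T. ✓
2: successors {3, 5, 6, 8}; p there: 3:T, 5:T, 6:T, 8:T. ✓
3: successors {4, 7, 8}; p there: 4:T, 7:T, 8:T. ✓
4: no successors, so ◇p fails. ✗
5: successors {6}; p there: 6:T. ✓
6: successors {4, 6, 8}; p there: 4:T, 6:T, 8:T. ✓
7: successors {2, 5, 6}; p there: 2:T, 5:T, 6:T. ✓
8: successors {4}; p there: 4:T. ✓

{1, 2, 3, 5, 6, 7, 8}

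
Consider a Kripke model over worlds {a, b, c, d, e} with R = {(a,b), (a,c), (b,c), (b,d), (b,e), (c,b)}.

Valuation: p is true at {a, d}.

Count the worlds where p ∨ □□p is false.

a: p is T, □□p is F. ✓
b: p is F, □□p is F. ✗
c: p is F, □□p is F. ✗
d: p is T, □□p is T. ✓
e: p is F, □□p is T. ✓
Satisfying worlds: {a, d, e}.
So p ∨ □□p fails at the other 2 worlds.

2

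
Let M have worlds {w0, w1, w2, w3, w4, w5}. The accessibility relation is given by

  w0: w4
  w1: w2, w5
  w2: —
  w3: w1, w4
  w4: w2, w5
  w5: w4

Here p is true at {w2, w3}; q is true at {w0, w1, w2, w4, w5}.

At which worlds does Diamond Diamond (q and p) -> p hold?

{w1, w2, w3, w4}

w0: Diamond Diamond (q and p) is T, p is F. ✗
w1: Diamond Diamond (q and p) is F, p is F. ✓
w2: Diamond Diamond (q and p) is F, p is T. ✓
w3: Diamond Diamond (q and p) is T, p is T. ✓
w4: Diamond Diamond (q and p) is F, p is F. ✓
w5: Diamond Diamond (q and p) is T, p is F. ✗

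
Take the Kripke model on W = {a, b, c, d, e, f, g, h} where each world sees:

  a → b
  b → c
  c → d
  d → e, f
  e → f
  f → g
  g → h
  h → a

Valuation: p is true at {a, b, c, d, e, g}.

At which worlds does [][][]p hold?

{a, f, g, h}

a: successors {b}; [][]p there: b:T. ✓
b: successors {c}; [][]p there: c:F. ✗
c: successors {d}; [][]p there: d:F. ✗
d: successors {e, f}; [][]p there: e:T, f:F. ✗
e: successors {f}; [][]p there: f:F. ✗
f: successors {g}; [][]p there: g:T. ✓
g: successors {h}; [][]p there: h:T. ✓
h: successors {a}; [][]p there: a:T. ✓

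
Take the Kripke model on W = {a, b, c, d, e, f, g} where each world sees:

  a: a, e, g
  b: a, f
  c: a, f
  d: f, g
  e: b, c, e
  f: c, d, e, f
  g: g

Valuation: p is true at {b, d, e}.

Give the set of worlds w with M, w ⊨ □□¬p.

a: successors {a, e, g}; □¬p there: a:F, e:F, g:T. ✗
b: successors {a, f}; □¬p there: a:F, f:F. ✗
c: successors {a, f}; □¬p there: a:F, f:F. ✗
d: successors {f, g}; □¬p there: f:F, g:T. ✗
e: successors {b, c, e}; □¬p there: b:T, c:T, e:F. ✗
f: successors {c, d, e, f}; □¬p there: c:T, d:T, e:F, f:F. ✗
g: successors {g}; □¬p there: g:T. ✓

{g}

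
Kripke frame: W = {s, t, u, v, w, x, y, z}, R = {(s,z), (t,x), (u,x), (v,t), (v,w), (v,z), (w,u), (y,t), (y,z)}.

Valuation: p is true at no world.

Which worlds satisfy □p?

{x, z}

s: successors {z}; p there: z:F. ✗
t: successors {x}; p there: x:F. ✗
u: successors {x}; p there: x:F. ✗
v: successors {t, w, z}; p there: t:F, w:F, z:F. ✗
w: successors {u}; p there: u:F. ✗
x: no successors, so □p holds vacuously. ✓
y: successors {t, z}; p there: t:F, z:F. ✗
z: no successors, so □p holds vacuously. ✓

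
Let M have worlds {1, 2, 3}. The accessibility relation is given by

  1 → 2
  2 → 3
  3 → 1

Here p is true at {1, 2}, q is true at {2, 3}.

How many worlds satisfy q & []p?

1

1: q is F, []p is T. ✗
2: q is T, []p is F. ✗
3: q is T, []p is T. ✓
Satisfying worlds: {3}.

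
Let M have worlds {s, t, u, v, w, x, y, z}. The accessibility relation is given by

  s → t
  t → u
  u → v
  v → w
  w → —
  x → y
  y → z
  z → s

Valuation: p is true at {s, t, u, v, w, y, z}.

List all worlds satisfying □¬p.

{w}

s: successors {t}; ¬p there: t:F. ✗
t: successors {u}; ¬p there: u:F. ✗
u: successors {v}; ¬p there: v:F. ✗
v: successors {w}; ¬p there: w:F. ✗
w: no successors, so □¬p holds vacuously. ✓
x: successors {y}; ¬p there: y:F. ✗
y: successors {z}; ¬p there: z:F. ✗
z: successors {s}; ¬p there: s:F. ✗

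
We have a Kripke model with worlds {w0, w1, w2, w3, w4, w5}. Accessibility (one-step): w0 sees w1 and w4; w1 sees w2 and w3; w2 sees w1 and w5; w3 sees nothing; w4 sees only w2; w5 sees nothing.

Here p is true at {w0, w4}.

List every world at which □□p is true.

w0: successors {w1, w4}; □p there: w1:F, w4:F. ✗
w1: successors {w2, w3}; □p there: w2:F, w3:T. ✗
w2: successors {w1, w5}; □p there: w1:F, w5:T. ✗
w3: no successors, so □□p holds vacuously. ✓
w4: successors {w2}; □p there: w2:F. ✗
w5: no successors, so □□p holds vacuously. ✓

{w3, w5}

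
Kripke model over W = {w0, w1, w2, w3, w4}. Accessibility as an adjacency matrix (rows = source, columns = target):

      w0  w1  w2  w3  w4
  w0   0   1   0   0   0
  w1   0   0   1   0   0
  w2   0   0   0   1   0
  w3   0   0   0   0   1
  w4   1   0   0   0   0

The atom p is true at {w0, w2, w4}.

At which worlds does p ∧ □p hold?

{w4}

w0: p is T, □p is F. ✗
w1: p is F, □p is T. ✗
w2: p is T, □p is F. ✗
w3: p is F, □p is T. ✗
w4: p is T, □p is T. ✓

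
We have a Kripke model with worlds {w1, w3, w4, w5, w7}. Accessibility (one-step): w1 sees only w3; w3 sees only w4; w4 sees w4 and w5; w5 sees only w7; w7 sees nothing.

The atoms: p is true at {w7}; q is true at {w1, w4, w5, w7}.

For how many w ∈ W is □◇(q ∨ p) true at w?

w1: successors {w3}; ◇(q ∨ p) there: w3:T. ✓
w3: successors {w4}; ◇(q ∨ p) there: w4:T. ✓
w4: successors {w4, w5}; ◇(q ∨ p) there: w4:T, w5:T. ✓
w5: successors {w7}; ◇(q ∨ p) there: w7:F. ✗
w7: no successors, so □◇(q ∨ p) holds vacuously. ✓
Satisfying worlds: {w1, w3, w4, w7}.

4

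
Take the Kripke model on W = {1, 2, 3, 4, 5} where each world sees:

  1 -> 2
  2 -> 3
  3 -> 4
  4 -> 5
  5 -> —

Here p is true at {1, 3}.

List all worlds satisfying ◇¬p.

{1, 3, 4}

1: successors {2}; ¬p there: 2:T. ✓
2: successors {3}; ¬p there: 3:F. ✗
3: successors {4}; ¬p there: 4:T. ✓
4: successors {5}; ¬p there: 5:T. ✓
5: no successors, so ◇¬p fails. ✗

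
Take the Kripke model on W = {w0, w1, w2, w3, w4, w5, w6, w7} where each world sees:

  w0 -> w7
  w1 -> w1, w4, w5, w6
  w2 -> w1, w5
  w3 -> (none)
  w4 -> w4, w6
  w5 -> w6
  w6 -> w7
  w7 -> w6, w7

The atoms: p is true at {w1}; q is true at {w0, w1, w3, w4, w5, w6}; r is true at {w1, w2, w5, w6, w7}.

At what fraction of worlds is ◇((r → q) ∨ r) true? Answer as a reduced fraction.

7/8

w0: successors {w7}; (r → q) ∨ r there: w7:T. ✓
w1: successors {w1, w4, w5, w6}; (r → q) ∨ r there: w1:T, w4:T, w5:T, w6:T. ✓
w2: successors {w1, w5}; (r → q) ∨ r there: w1:T, w5:T. ✓
w3: no successors, so ◇((r → q) ∨ r) fails. ✗
w4: successors {w4, w6}; (r → q) ∨ r there: w4:T, w6:T. ✓
w5: successors {w6}; (r → q) ∨ r there: w6:T. ✓
w6: successors {w7}; (r → q) ∨ r there: w7:T. ✓
w7: successors {w6, w7}; (r → q) ∨ r there: w6:T, w7:T. ✓
That's 7 of 8 worlds, so 7/8.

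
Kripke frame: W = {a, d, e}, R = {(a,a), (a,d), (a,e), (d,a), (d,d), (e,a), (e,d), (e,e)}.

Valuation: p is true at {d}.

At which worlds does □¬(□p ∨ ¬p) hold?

∅

a: successors {a, d, e}; ¬(□p ∨ ¬p) there: a:F, d:T, e:F. ✗
d: successors {a, d}; ¬(□p ∨ ¬p) there: a:F, d:T. ✗
e: successors {a, d, e}; ¬(□p ∨ ¬p) there: a:F, d:T, e:F. ✗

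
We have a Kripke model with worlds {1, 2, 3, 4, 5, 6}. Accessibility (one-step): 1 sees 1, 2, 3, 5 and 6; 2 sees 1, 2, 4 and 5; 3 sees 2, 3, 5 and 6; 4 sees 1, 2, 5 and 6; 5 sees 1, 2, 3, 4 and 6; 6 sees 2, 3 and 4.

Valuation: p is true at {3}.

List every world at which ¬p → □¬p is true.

{2, 3, 4}

1: ¬p is T, □¬p is F. ✗
2: ¬p is T, □¬p is T. ✓
3: ¬p is F, □¬p is F. ✓
4: ¬p is T, □¬p is T. ✓
5: ¬p is T, □¬p is F. ✗
6: ¬p is T, □¬p is F. ✗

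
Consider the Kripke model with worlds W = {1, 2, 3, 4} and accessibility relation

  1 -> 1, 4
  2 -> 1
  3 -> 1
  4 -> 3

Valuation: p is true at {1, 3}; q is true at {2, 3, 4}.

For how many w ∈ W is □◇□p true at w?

1: successors {1, 4}; ◇□p there: 1:T, 4:T. ✓
2: successors {1}; ◇□p there: 1:T. ✓
3: successors {1}; ◇□p there: 1:T. ✓
4: successors {3}; ◇□p there: 3:F. ✗
Satisfying worlds: {1, 2, 3}.

3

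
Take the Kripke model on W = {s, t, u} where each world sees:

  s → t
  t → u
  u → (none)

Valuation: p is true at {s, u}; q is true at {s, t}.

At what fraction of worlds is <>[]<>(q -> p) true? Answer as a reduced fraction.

s: successors {t}; []<>(q -> p) there: t:F. ✗
t: successors {u}; []<>(q -> p) there: u:T. ✓
u: no successors, so <>[]<>(q -> p) fails. ✗
That's 1 of 3 worlds, so 1/3.

1/3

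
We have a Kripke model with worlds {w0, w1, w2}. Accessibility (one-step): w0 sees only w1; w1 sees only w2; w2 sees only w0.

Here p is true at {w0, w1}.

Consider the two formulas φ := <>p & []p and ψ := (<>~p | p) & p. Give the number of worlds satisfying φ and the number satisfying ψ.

For <>p & []p:
w0: <>p is T, []p is T. ✓
w1: <>p is F, []p is F. ✗
w2: <>p is T, []p is T. ✓
— 2 worlds.
For (<>~p | p) & p:
w0: <>~p | p is T, p is T. ✓
w1: <>~p | p is T, p is T. ✓
w2: <>~p | p is F, p is F. ✗
— 2 worlds.

2 and 2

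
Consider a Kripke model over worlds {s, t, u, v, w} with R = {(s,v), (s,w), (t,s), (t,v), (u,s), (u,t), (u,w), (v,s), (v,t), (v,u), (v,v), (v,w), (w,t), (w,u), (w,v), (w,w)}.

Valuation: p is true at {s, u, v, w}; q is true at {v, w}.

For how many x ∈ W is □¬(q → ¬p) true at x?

s: successors {v, w}; ¬(q → ¬p) there: v:T, w:T. ✓
t: successors {s, v}; ¬(q → ¬p) there: s:F, v:T. ✗
u: successors {s, t, w}; ¬(q → ¬p) there: s:F, t:F, w:T. ✗
v: successors {s, t, u, v, w}; ¬(q → ¬p) there: s:F, t:F, u:F, v:T, w:T. ✗
w: successors {t, u, v, w}; ¬(q → ¬p) there: t:F, u:F, v:T, w:T. ✗
Satisfying worlds: {s}.

1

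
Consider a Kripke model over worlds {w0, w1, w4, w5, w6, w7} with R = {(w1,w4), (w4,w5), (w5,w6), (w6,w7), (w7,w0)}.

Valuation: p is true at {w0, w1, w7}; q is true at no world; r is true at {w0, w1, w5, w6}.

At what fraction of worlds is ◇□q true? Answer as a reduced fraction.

1/6

w0: no successors, so ◇□q fails. ✗
w1: successors {w4}; □q there: w4:F. ✗
w4: successors {w5}; □q there: w5:F. ✗
w5: successors {w6}; □q there: w6:F. ✗
w6: successors {w7}; □q there: w7:F. ✗
w7: successors {w0}; □q there: w0:T. ✓
That's 1 of 6 worlds, so 1/6.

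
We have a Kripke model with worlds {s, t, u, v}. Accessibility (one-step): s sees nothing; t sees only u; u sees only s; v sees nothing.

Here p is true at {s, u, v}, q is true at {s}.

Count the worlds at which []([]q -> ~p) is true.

s: no successors, so []([]q -> ~p) holds vacuously. ✓
t: successors {u}; []q -> ~p there: u:F. ✗
u: successors {s}; []q -> ~p there: s:F. ✗
v: no successors, so []([]q -> ~p) holds vacuously. ✓
Satisfying worlds: {s, v}.

2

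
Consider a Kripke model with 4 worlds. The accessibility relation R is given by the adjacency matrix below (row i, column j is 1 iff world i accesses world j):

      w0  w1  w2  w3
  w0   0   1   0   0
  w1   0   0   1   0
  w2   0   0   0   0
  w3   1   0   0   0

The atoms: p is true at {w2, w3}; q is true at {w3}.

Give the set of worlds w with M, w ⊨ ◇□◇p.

w0: successors {w1}; □◇p there: w1:F. ✗
w1: successors {w2}; □◇p there: w2:T. ✓
w2: no successors, so ◇□◇p fails. ✗
w3: successors {w0}; □◇p there: w0:T. ✓

{w1, w3}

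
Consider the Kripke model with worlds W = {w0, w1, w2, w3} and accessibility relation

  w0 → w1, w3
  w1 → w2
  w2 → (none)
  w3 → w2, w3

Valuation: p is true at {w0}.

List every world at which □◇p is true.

w0: successors {w1, w3}; ◇p there: w1:F, w3:F. ✗
w1: successors {w2}; ◇p there: w2:F. ✗
w2: no successors, so □◇p holds vacuously. ✓
w3: successors {w2, w3}; ◇p there: w2:F, w3:F. ✗

{w2}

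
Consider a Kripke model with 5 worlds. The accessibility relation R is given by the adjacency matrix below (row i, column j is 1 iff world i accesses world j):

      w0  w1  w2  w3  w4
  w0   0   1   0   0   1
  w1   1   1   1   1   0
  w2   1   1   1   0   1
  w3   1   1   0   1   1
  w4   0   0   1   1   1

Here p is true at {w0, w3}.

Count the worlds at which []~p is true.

1

w0: successors {w1, w4}; ~p there: w1:T, w4:T. ✓
w1: successors {w0, w1, w2, w3}; ~p there: w0:F, w1:T, w2:T, w3:F. ✗
w2: successors {w0, w1, w2, w4}; ~p there: w0:F, w1:T, w2:T, w4:T. ✗
w3: successors {w0, w1, w3, w4}; ~p there: w0:F, w1:T, w3:F, w4:T. ✗
w4: successors {w2, w3, w4}; ~p there: w2:T, w3:F, w4:T. ✗
Satisfying worlds: {w0}.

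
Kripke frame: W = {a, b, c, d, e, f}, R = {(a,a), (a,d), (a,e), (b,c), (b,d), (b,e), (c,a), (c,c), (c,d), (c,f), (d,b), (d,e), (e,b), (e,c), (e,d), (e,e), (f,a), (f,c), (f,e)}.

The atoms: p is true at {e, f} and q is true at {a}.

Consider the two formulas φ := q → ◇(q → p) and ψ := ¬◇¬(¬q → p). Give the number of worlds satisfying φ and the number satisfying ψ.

6 and 0

For q → ◇(q → p):
a: q is T, ◇(q → p) is T. ✓
b: q is F, ◇(q → p) is T. ✓
c: q is F, ◇(q → p) is T. ✓
d: q is F, ◇(q → p) is T. ✓
e: q is F, ◇(q → p) is T. ✓
f: q is F, ◇(q → p) is T. ✓
— 6 worlds.
For ¬◇¬(¬q → p):
a: ◇¬(¬q → p) is T. ✗
b: ◇¬(¬q → p) is T. ✗
c: ◇¬(¬q → p) is T. ✗
d: ◇¬(¬q → p) is T. ✗
e: ◇¬(¬q → p) is T. ✗
f: ◇¬(¬q → p) is T. ✗
— 0 worlds.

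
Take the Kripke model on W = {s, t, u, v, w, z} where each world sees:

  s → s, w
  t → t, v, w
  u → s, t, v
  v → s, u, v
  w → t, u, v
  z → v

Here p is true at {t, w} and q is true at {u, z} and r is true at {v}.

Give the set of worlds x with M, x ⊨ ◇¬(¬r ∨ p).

{t, u, v, w, z}

s: successors {s, w}; ¬(¬r ∨ p) there: s:F, w:F. ✗
t: successors {t, v, w}; ¬(¬r ∨ p) there: t:F, v:T, w:F. ✓
u: successors {s, t, v}; ¬(¬r ∨ p) there: s:F, t:F, v:T. ✓
v: successors {s, u, v}; ¬(¬r ∨ p) there: s:F, u:F, v:T. ✓
w: successors {t, u, v}; ¬(¬r ∨ p) there: t:F, u:F, v:T. ✓
z: successors {v}; ¬(¬r ∨ p) there: v:T. ✓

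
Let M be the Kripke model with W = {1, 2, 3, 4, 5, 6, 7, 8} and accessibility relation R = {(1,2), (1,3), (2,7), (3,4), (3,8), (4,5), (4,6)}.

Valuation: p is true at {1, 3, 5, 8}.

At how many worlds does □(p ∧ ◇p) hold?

4

1: successors {2, 3}; p ∧ ◇p there: 2:F, 3:T. ✗
2: successors {7}; p ∧ ◇p there: 7:F. ✗
3: successors {4, 8}; p ∧ ◇p there: 4:F, 8:F. ✗
4: successors {5, 6}; p ∧ ◇p there: 5:F, 6:F. ✗
5: no successors, so □(p ∧ ◇p) holds vacuously. ✓
6: no successors, so □(p ∧ ◇p) holds vacuously. ✓
7: no successors, so □(p ∧ ◇p) holds vacuously. ✓
8: no successors, so □(p ∧ ◇p) holds vacuously. ✓
Satisfying worlds: {5, 6, 7, 8}.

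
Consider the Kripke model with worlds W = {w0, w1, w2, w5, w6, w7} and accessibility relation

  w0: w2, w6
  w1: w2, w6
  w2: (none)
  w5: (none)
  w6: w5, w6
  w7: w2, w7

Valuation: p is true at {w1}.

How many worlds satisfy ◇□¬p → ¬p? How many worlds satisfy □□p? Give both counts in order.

For ◇□¬p → ¬p:
w0: ◇□¬p is T, ¬p is T. ✓
w1: ◇□¬p is T, ¬p is F. ✗
w2: ◇□¬p is F, ¬p is T. ✓
w5: ◇□¬p is F, ¬p is T. ✓
w6: ◇□¬p is T, ¬p is T. ✓
w7: ◇□¬p is T, ¬p is T. ✓
— 5 worlds.
For □□p:
w0: successors {w2, w6}; □p there: w2:T, w6:F. ✗
w1: successors {w2, w6}; □p there: w2:T, w6:F. ✗
w2: no successors, so □□p holds vacuously. ✓
w5: no successors, so □□p holds vacuously. ✓
w6: successors {w5, w6}; □p there: w5:T, w6:F. ✗
w7: successors {w2, w7}; □p there: w2:T, w7:F. ✗
— 2 worlds.

5 and 2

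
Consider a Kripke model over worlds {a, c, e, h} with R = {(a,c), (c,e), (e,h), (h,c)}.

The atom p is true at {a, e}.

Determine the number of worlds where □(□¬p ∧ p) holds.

a: successors {c}; □¬p ∧ p there: c:F. ✗
c: successors {e}; □¬p ∧ p there: e:T. ✓
e: successors {h}; □¬p ∧ p there: h:F. ✗
h: successors {c}; □¬p ∧ p there: c:F. ✗
Satisfying worlds: {c}.

1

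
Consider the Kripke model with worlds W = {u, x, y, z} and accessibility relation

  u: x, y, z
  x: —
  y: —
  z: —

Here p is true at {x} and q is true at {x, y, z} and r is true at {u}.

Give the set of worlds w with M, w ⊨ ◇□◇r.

u: successors {x, y, z}; □◇r there: x:T, y:T, z:T. ✓
x: no successors, so ◇□◇r fails. ✗
y: no successors, so ◇□◇r fails. ✗
z: no successors, so ◇□◇r fails. ✗

{u}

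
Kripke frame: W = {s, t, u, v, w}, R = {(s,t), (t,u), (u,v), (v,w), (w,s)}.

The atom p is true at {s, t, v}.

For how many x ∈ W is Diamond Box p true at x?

3

s: successors {t}; Box p there: t:F. ✗
t: successors {u}; Box p there: u:T. ✓
u: successors {v}; Box p there: v:F. ✗
v: successors {w}; Box p there: w:T. ✓
w: successors {s}; Box p there: s:T. ✓
Satisfying worlds: {t, v, w}.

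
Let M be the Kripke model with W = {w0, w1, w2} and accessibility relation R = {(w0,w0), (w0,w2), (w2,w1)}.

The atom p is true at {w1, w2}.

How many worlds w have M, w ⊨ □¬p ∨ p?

2

w0: □¬p is F, p is F. ✗
w1: □¬p is T, p is T. ✓
w2: □¬p is F, p is T. ✓
Satisfying worlds: {w1, w2}.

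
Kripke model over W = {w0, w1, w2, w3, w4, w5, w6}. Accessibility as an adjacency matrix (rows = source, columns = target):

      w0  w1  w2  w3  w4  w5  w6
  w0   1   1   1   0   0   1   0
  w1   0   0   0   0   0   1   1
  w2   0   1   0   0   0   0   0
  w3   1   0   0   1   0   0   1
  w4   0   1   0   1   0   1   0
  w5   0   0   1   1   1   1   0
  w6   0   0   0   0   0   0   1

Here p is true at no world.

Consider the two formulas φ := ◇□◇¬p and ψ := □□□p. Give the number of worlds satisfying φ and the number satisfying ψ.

For ◇□◇¬p:
w0: successors {w0, w1, w2, w5}; □◇¬p there: w0:T, w1:T, w2:T, w5:T. ✓
w1: successors {w5, w6}; □◇¬p there: w5:T, w6:T. ✓
w2: successors {w1}; □◇¬p there: w1:T. ✓
w3: successors {w0, w3, w6}; □◇¬p there: w0:T, w3:T, w6:T. ✓
w4: successors {w1, w3, w5}; □◇¬p there: w1:T, w3:T, w5:T. ✓
w5: successors {w2, w3, w4, w5}; □◇¬p there: w2:T, w3:T, w4:T, w5:T. ✓
w6: successors {w6}; □◇¬p there: w6:T. ✓
— 7 worlds.
For □□□p:
w0: successors {w0, w1, w2, w5}; □□p there: w0:F, w1:F, w2:F, w5:F. ✗
w1: successors {w5, w6}; □□p there: w5:F, w6:F. ✗
w2: successors {w1}; □□p there: w1:F. ✗
w3: successors {w0, w3, w6}; □□p there: w0:F, w3:F, w6:F. ✗
w4: successors {w1, w3, w5}; □□p there: w1:F, w3:F, w5:F. ✗
w5: successors {w2, w3, w4, w5}; □□p there: w2:F, w3:F, w4:F, w5:F. ✗
w6: successors {w6}; □□p there: w6:F. ✗
— 0 worlds.

7 and 0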